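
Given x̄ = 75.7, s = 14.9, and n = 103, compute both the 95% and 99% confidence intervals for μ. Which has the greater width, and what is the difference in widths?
99% CI is wider by 1.89

df = 102
95% CI: t* = 1.983, (72.79, 78.61), width = 2 · t* · s/√n = 5.82
99% CI: t* = 2.625, (71.85, 79.55), width = 2 · t* · s/√n = 7.71

The 99% CI is wider by 7.71 - 5.82 = 1.89.
Higher confidence requires a wider interval.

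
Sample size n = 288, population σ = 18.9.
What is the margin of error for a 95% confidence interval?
Margin of error = 2.18

Margin of error = z* · σ/√n
= 1.960 · 18.9/√288
= 1.960 · 18.9/16.9706
= 2.18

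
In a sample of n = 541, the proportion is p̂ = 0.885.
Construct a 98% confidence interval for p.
(0.853, 0.917)

Proportion CI:
SE = √(p̂(1-p̂)/n) = √(0.885 · 0.115 / 541) = 0.01372

z* = 2.326
Margin = z* · SE = 2.326 · 0.01372 = 0.0319

CI: 0.885 ± 0.0319 = (0.853, 0.917)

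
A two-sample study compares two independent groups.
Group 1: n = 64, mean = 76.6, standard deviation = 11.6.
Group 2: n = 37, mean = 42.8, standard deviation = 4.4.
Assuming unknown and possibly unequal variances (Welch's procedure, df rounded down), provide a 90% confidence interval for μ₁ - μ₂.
(31.11, 36.49)

Difference: x̄₁ - x̄₂ = 33.80
SE = √(s₁²/n₁ + s₂²/n₂) = √(11.6²/64 + 4.4²/37) = 1.6204
df = 88.65 → 88 (Welch–Satterthwaite, rounded down)
t* = 1.662

CI: 33.80 ± 1.662 · 1.6204 = 33.80 ± 2.69 = (31.11, 36.49)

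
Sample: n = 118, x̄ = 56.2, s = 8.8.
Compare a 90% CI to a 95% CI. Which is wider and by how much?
95% CI is wider by 0.52

df = 117
90% CI: t* = 1.658, (54.86, 57.54), width = 2 · t* · s/√n = 2.69
95% CI: t* = 1.980, (54.60, 57.80), width = 2 · t* · s/√n = 3.21

The 95% CI is wider by 3.21 - 2.69 = 0.52.
Higher confidence requires a wider interval.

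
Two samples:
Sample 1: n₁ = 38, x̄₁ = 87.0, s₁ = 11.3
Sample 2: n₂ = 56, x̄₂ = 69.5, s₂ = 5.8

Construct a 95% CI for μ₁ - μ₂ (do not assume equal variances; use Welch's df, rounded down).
(13.50, 21.50)

Difference: x̄₁ - x̄₂ = 17.50
SE = √(s₁²/n₁ + s₂²/n₂) = √(11.3²/38 + 5.8²/56) = 1.9902
df = 50.33 → 50 (Welch–Satterthwaite, rounded down)
t* = 2.009

CI: 17.50 ± 2.009 · 1.9902 = 17.50 ± 4.00 = (13.50, 21.50)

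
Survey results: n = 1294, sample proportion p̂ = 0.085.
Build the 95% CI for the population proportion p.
(0.070, 0.100)

Proportion CI:
SE = √(p̂(1-p̂)/n) = √(0.085 · 0.915 / 1294) = 0.00775

z* = 1.960
Margin = z* · SE = 1.960 · 0.00775 = 0.0152

CI: 0.085 ± 0.0152 = (0.070, 0.100)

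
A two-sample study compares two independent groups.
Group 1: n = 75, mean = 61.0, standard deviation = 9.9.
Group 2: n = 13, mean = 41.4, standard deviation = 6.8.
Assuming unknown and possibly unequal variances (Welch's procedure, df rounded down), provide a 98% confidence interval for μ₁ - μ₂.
(14.05, 25.15)

Difference: x̄₁ - x̄₂ = 19.60
SE = √(s₁²/n₁ + s₂²/n₂) = √(9.9²/75 + 6.8²/13) = 2.2054
df = 21.96 → 21 (Welch–Satterthwaite, rounded down)
t* = 2.518

CI: 19.60 ± 2.518 · 2.2054 = 19.60 ± 5.55 = (14.05, 25.15)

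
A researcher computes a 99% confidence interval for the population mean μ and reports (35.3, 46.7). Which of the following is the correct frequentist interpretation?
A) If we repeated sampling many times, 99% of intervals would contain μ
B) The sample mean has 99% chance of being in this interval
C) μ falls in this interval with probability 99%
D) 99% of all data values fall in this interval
A

A) Correct — this is the frequentist long-run coverage interpretation.
B) Wrong — x̄ is observed and sits in the interval by construction.
C) Wrong — μ is fixed; the randomness lives in the interval, not in μ.
D) Wrong — a CI is about the parameter μ, not individual data values.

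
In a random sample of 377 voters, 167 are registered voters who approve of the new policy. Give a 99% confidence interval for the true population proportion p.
(0.377, 0.509)

Proportion CI:
p̂ = 167/377 = 0.44297
SE = √(p̂(1-p̂)/n) = √(0.44297 · 0.55703 / 377) = 0.02558

z* = 2.576
Margin = z* · SE = 2.576 · 0.02558 = 0.0659

CI: 0.44297 ± 0.0659 = (0.377, 0.509)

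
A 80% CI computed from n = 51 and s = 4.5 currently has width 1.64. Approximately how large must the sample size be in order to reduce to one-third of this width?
n ≈ 459

CI width ∝ 1/√n
To reduce width by factor 3, need √n to grow by 3 → need 3² = 9 times as many samples.

Current: n = 51, width = 1.64
New: n = 459, width ≈ 0.54

Width reduced by factor of 1.64/0.54 = 3.04.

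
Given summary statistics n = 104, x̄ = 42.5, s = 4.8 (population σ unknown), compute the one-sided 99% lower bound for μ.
μ ≥ 41.39

Lower bound (one-sided):
t* = 2.363 (one-sided for 99%)
Lower bound = x̄ - t* · s/√n = 42.5 - 2.363 · 4.8/√104 = 41.39

We are 99% confident that μ ≥ 41.39.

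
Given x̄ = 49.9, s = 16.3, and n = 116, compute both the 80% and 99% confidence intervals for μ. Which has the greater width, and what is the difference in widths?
99% CI is wider by 4.03

df = 115
80% CI: t* = 1.289, (47.95, 51.85), width = 2 · t* · s/√n = 3.90
99% CI: t* = 2.619, (45.94, 53.86), width = 2 · t* · s/√n = 7.93

The 99% CI is wider by 7.93 - 3.90 = 4.03.
Higher confidence requires a wider interval.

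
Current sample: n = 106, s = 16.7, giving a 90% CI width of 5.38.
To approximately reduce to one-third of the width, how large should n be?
n ≈ 954

CI width ∝ 1/√n
To reduce width by factor 3, need √n to grow by 3 → need 3² = 9 times as many samples.

Current: n = 106, width = 5.38
New: n = 954, width ≈ 1.78

Width reduced by factor of 5.38/1.78 = 3.02.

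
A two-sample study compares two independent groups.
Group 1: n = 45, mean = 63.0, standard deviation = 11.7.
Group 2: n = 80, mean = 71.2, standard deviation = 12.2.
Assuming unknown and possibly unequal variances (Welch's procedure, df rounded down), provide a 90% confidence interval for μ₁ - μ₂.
(-11.88, -4.52)

Difference: x̄₁ - x̄₂ = -8.20
SE = √(s₁²/n₁ + s₂²/n₂) = √(11.7²/45 + 12.2²/80) = 2.2142
df = 94.58 → 94 (Welch–Satterthwaite, rounded down)
t* = 1.661

CI: -8.20 ± 1.661 · 2.2142 = -8.20 ± 3.68 = (-11.88, -4.52)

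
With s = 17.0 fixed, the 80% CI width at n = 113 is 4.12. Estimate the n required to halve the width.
n ≈ 452

CI width ∝ 1/√n
To reduce width by factor 2, need √n to grow by 2 → need 2² = 4 times as many samples.

Current: n = 113, width = 4.12
New: n = 452, width ≈ 2.05

Width reduced by factor of 4.12/2.05 = 2.01.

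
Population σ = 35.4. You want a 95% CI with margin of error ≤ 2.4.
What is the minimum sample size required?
n ≥ 836

For margin E ≤ 2.4:
n ≥ (z* · σ / E)²
n ≥ (1.960 · 35.4 / 2.4)²
n ≥ 835.79

Minimum n = 836 (rounding up)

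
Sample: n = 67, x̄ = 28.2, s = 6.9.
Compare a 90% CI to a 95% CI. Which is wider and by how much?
95% CI is wider by 0.56

df = 66
90% CI: t* = 1.668, (26.79, 29.61), width = 2 · t* · s/√n = 2.81
95% CI: t* = 1.997, (26.52, 29.88), width = 2 · t* · s/√n = 3.37

The 95% CI is wider by 3.37 - 2.81 = 0.56.
Higher confidence requires a wider interval.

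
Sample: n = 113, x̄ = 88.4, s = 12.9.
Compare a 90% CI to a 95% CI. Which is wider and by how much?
95% CI is wider by 0.78

df = 112
90% CI: t* = 1.659, (86.39, 90.41), width = 2 · t* · s/√n = 4.03
95% CI: t* = 1.981, (86.00, 90.80), width = 2 · t* · s/√n = 4.81

The 95% CI is wider by 4.81 - 4.03 = 0.78.
Higher confidence requires a wider interval.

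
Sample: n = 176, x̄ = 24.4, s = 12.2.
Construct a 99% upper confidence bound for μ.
μ ≤ 26.56

Upper bound (one-sided):
t* = 2.348 (one-sided for 99%)
Upper bound = x̄ + t* · s/√n = 24.4 + 2.348 · 12.2/√176 = 26.56

We are 99% confident that μ ≤ 26.56.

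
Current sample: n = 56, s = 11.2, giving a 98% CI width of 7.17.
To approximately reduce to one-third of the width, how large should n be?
n ≈ 504

CI width ∝ 1/√n
To reduce width by factor 3, need √n to grow by 3 → need 3² = 9 times as many samples.

Current: n = 56, width = 7.17
New: n = 504, width ≈ 2.33

Width reduced by factor of 7.17/2.33 = 3.08.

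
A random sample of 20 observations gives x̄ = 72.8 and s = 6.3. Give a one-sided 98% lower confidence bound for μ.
μ ≥ 69.69

Lower bound (one-sided):
t* = 2.205 (one-sided for 98%)
Lower bound = x̄ - t* · s/√n = 72.8 - 2.205 · 6.3/√20 = 69.69

We are 98% confident that μ ≥ 69.69.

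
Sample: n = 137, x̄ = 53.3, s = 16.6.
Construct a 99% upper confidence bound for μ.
μ ≤ 56.64

Upper bound (one-sided):
t* = 2.354 (one-sided for 99%)
Upper bound = x̄ + t* · s/√n = 53.3 + 2.354 · 16.6/√137 = 56.64

We are 99% confident that μ ≤ 56.64.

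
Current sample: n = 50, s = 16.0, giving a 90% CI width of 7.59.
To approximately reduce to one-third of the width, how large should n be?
n ≈ 450

CI width ∝ 1/√n
To reduce width by factor 3, need √n to grow by 3 → need 3² = 9 times as many samples.

Current: n = 50, width = 7.59
New: n = 450, width ≈ 2.49

Width reduced by factor of 7.59/2.49 = 3.05.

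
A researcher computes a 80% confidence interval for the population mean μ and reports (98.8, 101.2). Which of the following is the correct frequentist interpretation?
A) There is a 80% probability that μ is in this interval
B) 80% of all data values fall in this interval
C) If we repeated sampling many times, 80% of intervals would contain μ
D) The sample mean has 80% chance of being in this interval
C

A) Wrong — μ is fixed; the randomness lives in the interval, not in μ.
B) Wrong — a CI is about the parameter μ, not individual data values.
C) Correct — this is the frequentist long-run coverage interpretation.
D) Wrong — x̄ is observed and sits in the interval by construction.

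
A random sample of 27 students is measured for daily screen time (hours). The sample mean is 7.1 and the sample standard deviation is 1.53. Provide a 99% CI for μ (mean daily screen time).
(6.28, 7.92)

t-interval (σ unknown):
df = n - 1 = 26
t* = 2.779 for 99% confidence

Margin of error = t* · s/√n = 2.779 · 1.53/√27 = 0.82

CI: (6.28, 7.92)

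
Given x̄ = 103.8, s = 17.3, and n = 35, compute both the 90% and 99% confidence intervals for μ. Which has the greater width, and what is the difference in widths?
99% CI is wider by 6.06

df = 34
90% CI: t* = 1.691, (98.86, 108.74), width = 2 · t* · s/√n = 9.89
99% CI: t* = 2.728, (95.82, 111.78), width = 2 · t* · s/√n = 15.95

The 99% CI is wider by 15.95 - 9.89 = 6.06.
Higher confidence requires a wider interval.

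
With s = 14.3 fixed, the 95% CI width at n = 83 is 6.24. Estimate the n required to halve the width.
n ≈ 332

CI width ∝ 1/√n
To reduce width by factor 2, need √n to grow by 2 → need 2² = 4 times as many samples.

Current: n = 83, width = 6.24
New: n = 332, width ≈ 3.09

Width reduced by factor of 6.24/3.09 = 2.02.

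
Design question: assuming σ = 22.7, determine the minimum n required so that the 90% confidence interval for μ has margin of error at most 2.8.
n ≥ 178

For margin E ≤ 2.8:
n ≥ (z* · σ / E)²
n ≥ (1.645 · 22.7 / 2.8)²
n ≥ 177.86

Minimum n = 178 (rounding up)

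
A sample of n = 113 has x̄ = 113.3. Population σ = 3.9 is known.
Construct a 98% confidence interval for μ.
(112.45, 114.15)

z-interval (σ known):
z* = 2.326 for 98% confidence

Margin of error = z* · σ/√n = 2.326 · 3.9/√113 = 0.85

CI: (113.3 - 0.85, 113.3 + 0.85) = (112.45, 114.15)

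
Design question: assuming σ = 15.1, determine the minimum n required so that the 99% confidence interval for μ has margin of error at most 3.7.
n ≥ 111

For margin E ≤ 3.7:
n ≥ (z* · σ / E)²
n ≥ (2.576 · 15.1 / 3.7)²
n ≥ 110.52

Minimum n = 111 (rounding up)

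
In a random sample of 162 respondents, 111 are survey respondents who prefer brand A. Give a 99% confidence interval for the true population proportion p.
(0.591, 0.779)

Proportion CI:
p̂ = 111/162 = 0.68519
SE = √(p̂(1-p̂)/n) = √(0.68519 · 0.31481 / 162) = 0.03649

z* = 2.576
Margin = z* · SE = 2.576 · 0.03649 = 0.0940

CI: 0.68519 ± 0.0940 = (0.591, 0.779)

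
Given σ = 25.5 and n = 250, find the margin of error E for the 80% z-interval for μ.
Margin of error = 2.07

Margin of error = z* · σ/√n
= 1.282 · 25.5/√250
= 1.282 · 25.5/15.8114
= 2.07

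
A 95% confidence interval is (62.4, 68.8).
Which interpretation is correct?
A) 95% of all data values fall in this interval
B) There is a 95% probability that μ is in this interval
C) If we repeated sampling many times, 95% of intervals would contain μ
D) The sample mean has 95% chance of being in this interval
C

A) Wrong — a CI is about the parameter μ, not individual data values.
B) Wrong — μ is fixed; the randomness lives in the interval, not in μ.
C) Correct — this is the frequentist long-run coverage interpretation.
D) Wrong — x̄ is observed and sits in the interval by construction.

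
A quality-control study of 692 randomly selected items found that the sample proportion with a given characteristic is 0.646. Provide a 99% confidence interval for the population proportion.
(0.599, 0.693)

Proportion CI:
SE = √(p̂(1-p̂)/n) = √(0.646 · 0.354 / 692) = 0.01818

z* = 2.576
Margin = z* · SE = 2.576 · 0.01818 = 0.0468

CI: 0.646 ± 0.0468 = (0.599, 0.693)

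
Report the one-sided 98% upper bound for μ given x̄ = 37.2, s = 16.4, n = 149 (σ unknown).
μ ≤ 39.98

Upper bound (one-sided):
t* = 2.072 (one-sided for 98%)
Upper bound = x̄ + t* · s/√n = 37.2 + 2.072 · 16.4/√149 = 39.98

We are 98% confident that μ ≤ 39.98.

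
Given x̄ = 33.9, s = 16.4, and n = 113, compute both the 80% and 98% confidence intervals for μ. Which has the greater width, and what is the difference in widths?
98% CI is wider by 3.30

df = 112
80% CI: t* = 1.289, (31.91, 35.89), width = 2 · t* · s/√n = 3.98
98% CI: t* = 2.360, (30.26, 37.54), width = 2 · t* · s/√n = 7.28

The 98% CI is wider by 7.28 - 3.98 = 3.30.
Higher confidence requires a wider interval.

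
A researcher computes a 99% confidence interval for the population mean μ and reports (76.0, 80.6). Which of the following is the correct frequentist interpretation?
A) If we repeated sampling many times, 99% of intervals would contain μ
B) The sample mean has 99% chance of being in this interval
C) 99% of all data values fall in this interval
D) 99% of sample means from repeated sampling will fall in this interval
A

A) Correct — this is the frequentist long-run coverage interpretation.
B) Wrong — x̄ is observed and sits in the interval by construction.
C) Wrong — a CI is about the parameter μ, not individual data values.
D) Wrong — coverage applies to intervals containing μ, not to future x̄ values.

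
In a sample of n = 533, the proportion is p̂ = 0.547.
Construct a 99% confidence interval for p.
(0.491, 0.603)

Proportion CI:
SE = √(p̂(1-p̂)/n) = √(0.547 · 0.453 / 533) = 0.02156

z* = 2.576
Margin = z* · SE = 2.576 · 0.02156 = 0.0555

CI: 0.547 ± 0.0555 = (0.491, 0.603)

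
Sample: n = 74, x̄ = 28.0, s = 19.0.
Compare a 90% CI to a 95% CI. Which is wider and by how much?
95% CI is wider by 1.44

df = 73
90% CI: t* = 1.666, (24.32, 31.68), width = 2 · t* · s/√n = 7.36
95% CI: t* = 1.993, (23.60, 32.40), width = 2 · t* · s/√n = 8.80

The 95% CI is wider by 8.80 - 7.36 = 1.44.
Higher confidence requires a wider interval.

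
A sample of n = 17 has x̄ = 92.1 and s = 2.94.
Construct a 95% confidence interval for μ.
(90.59, 93.61)

t-interval (σ unknown):
df = n - 1 = 16
t* = 2.120 for 95% confidence

Margin of error = t* · s/√n = 2.120 · 2.94/√17 = 1.51

CI: (90.59, 93.61)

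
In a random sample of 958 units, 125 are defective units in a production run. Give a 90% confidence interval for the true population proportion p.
(0.113, 0.148)

Proportion CI:
p̂ = 125/958 = 0.13048
SE = √(p̂(1-p̂)/n) = √(0.13048 · 0.86952 / 958) = 0.01088

z* = 1.645
Margin = z* · SE = 1.645 · 0.01088 = 0.0179

CI: 0.13048 ± 0.0179 = (0.113, 0.148)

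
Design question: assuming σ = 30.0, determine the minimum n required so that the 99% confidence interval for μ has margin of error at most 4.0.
n ≥ 374

For margin E ≤ 4.0:
n ≥ (z* · σ / E)²
n ≥ (2.576 · 30.0 / 4.0)²
n ≥ 373.26

Minimum n = 374 (rounding up)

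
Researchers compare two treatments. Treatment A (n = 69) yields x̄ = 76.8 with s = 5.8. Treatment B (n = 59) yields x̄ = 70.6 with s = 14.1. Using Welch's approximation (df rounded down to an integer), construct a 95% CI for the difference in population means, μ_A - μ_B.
(2.29, 10.11)

Difference: x̄₁ - x̄₂ = 6.20
SE = √(s₁²/n₁ + s₂²/n₂) = √(5.8²/69 + 14.1²/59) = 1.9640
df = 74.66 → 74 (Welch–Satterthwaite, rounded down)
t* = 1.993

CI: 6.20 ± 1.993 · 1.9640 = 6.20 ± 3.91 = (2.29, 10.11)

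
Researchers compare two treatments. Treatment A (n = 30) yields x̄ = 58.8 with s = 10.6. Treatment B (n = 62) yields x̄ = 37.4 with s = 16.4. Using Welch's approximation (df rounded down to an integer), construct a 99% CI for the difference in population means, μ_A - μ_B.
(13.90, 28.90)

Difference: x̄₁ - x̄₂ = 21.40
SE = √(s₁²/n₁ + s₂²/n₂) = √(10.6²/30 + 16.4²/62) = 2.8431
df = 82.48 → 82 (Welch–Satterthwaite, rounded down)
t* = 2.637

CI: 21.40 ± 2.637 · 2.8431 = 21.40 ± 7.50 = (13.90, 28.90)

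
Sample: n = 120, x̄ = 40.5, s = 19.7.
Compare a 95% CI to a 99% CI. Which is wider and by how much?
99% CI is wider by 2.30

df = 119
95% CI: t* = 1.980, (36.94, 44.06), width = 2 · t* · s/√n = 7.12
99% CI: t* = 2.618, (35.79, 45.21), width = 2 · t* · s/√n = 9.42

The 99% CI is wider by 9.42 - 7.12 = 2.30.
Higher confidence requires a wider interval.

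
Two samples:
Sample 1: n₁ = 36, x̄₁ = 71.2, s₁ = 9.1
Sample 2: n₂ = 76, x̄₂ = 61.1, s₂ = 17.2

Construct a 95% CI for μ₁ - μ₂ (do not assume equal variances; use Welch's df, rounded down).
(5.17, 15.03)

Difference: x̄₁ - x̄₂ = 10.10
SE = √(s₁²/n₁ + s₂²/n₂) = √(9.1²/36 + 17.2²/76) = 2.4886
df = 108.58 → 108 (Welch–Satterthwaite, rounded down)
t* = 1.982

CI: 10.10 ± 1.982 · 2.4886 = 10.10 ± 4.93 = (5.17, 15.03)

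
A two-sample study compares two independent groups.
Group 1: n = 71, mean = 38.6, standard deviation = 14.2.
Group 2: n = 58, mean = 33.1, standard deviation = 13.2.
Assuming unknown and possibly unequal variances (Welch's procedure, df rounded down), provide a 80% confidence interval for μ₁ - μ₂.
(2.39, 8.61)

Difference: x̄₁ - x̄₂ = 5.50
SE = √(s₁²/n₁ + s₂²/n₂) = √(14.2²/71 + 13.2²/58) = 2.4175
df = 124.85 → 124 (Welch–Satterthwaite, rounded down)
t* = 1.288

CI: 5.50 ± 1.288 · 2.4175 = 5.50 ± 3.11 = (2.39, 8.61)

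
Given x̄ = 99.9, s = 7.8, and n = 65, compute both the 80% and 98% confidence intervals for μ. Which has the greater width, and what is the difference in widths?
98% CI is wider by 2.11

df = 64
80% CI: t* = 1.295, (98.65, 101.15), width = 2 · t* · s/√n = 2.51
98% CI: t* = 2.386, (97.59, 102.21), width = 2 · t* · s/√n = 4.62

The 98% CI is wider by 4.62 - 2.51 = 2.11.
Higher confidence requires a wider interval.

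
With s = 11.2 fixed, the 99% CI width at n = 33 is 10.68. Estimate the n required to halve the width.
n ≈ 132

CI width ∝ 1/√n
To reduce width by factor 2, need √n to grow by 2 → need 2² = 4 times as many samples.

Current: n = 33, width = 10.68
New: n = 132, width ≈ 5.10

Width reduced by factor of 10.68/5.10 = 2.09.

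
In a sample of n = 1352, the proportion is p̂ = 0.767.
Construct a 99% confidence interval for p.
(0.737, 0.797)

Proportion CI:
SE = √(p̂(1-p̂)/n) = √(0.767 · 0.233 / 1352) = 0.01150

z* = 2.576
Margin = z* · SE = 2.576 · 0.01150 = 0.0296

CI: 0.767 ± 0.0296 = (0.737, 0.797)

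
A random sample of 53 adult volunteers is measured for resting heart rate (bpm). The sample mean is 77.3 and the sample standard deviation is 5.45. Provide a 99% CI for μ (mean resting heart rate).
(75.30, 79.30)

t-interval (σ unknown):
df = n - 1 = 52
t* = 2.674 for 99% confidence

Margin of error = t* · s/√n = 2.674 · 5.45/√53 = 2.00

CI: (75.30, 79.30)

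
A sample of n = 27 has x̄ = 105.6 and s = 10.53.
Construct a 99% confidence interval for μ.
(99.97, 111.23)

t-interval (σ unknown):
df = n - 1 = 26
t* = 2.779 for 99% confidence

Margin of error = t* · s/√n = 2.779 · 10.53/√27 = 5.63

CI: (99.97, 111.23)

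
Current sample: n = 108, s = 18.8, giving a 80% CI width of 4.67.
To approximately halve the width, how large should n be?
n ≈ 432

CI width ∝ 1/√n
To reduce width by factor 2, need √n to grow by 2 → need 2² = 4 times as many samples.

Current: n = 108, width = 4.67
New: n = 432, width ≈ 2.32

Width reduced by factor of 4.67/2.32 = 2.01.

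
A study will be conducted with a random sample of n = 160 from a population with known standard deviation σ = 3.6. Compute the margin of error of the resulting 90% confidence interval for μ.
Margin of error = 0.47

Margin of error = z* · σ/√n
= 1.645 · 3.6/√160
= 1.645 · 3.6/12.6491
= 0.47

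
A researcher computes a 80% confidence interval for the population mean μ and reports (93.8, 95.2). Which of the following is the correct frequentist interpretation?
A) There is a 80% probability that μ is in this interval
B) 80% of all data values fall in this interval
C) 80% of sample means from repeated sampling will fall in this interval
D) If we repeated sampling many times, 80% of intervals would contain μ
D

A) Wrong — μ is fixed; the randomness lives in the interval, not in μ.
B) Wrong — a CI is about the parameter μ, not individual data values.
C) Wrong — coverage applies to intervals containing μ, not to future x̄ values.
D) Correct — this is the frequentist long-run coverage interpretation.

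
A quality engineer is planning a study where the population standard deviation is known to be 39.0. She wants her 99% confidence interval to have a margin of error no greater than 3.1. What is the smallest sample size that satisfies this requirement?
n ≥ 1051

For margin E ≤ 3.1:
n ≥ (z* · σ / E)²
n ≥ (2.576 · 39.0 / 3.1)²
n ≥ 1050.26

Minimum n = 1051 (rounding up)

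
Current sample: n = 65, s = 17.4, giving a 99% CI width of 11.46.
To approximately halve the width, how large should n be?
n ≈ 260

CI width ∝ 1/√n
To reduce width by factor 2, need √n to grow by 2 → need 2² = 4 times as many samples.

Current: n = 65, width = 11.46
New: n = 260, width ≈ 5.60

Width reduced by factor of 11.46/5.60 = 2.05.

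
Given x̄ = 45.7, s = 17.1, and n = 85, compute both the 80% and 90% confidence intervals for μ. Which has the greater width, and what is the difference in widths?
90% CI is wider by 1.38

df = 84
80% CI: t* = 1.292, (43.30, 48.10), width = 2 · t* · s/√n = 4.79
90% CI: t* = 1.663, (42.62, 48.78), width = 2 · t* · s/√n = 6.17

The 90% CI is wider by 6.17 - 4.79 = 1.38.
Higher confidence requires a wider interval.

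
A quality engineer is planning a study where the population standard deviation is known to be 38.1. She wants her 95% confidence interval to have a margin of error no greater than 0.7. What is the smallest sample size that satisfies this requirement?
n ≥ 11381

For margin E ≤ 0.7:
n ≥ (z* · σ / E)²
n ≥ (1.960 · 38.1 / 0.7)²
n ≥ 11380.62

Minimum n = 11381 (rounding up)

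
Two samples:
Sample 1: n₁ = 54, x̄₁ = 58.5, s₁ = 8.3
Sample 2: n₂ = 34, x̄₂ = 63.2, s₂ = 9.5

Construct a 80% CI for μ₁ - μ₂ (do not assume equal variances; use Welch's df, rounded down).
(-7.27, -2.13)

Difference: x̄₁ - x̄₂ = -4.70
SE = √(s₁²/n₁ + s₂²/n₂) = √(8.3²/54 + 9.5²/34) = 1.9825
df = 63.25 → 63 (Welch–Satterthwaite, rounded down)
t* = 1.295

CI: -4.70 ± 1.295 · 1.9825 = -4.70 ± 2.57 = (-7.27, -2.13)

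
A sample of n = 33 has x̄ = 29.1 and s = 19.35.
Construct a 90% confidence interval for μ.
(23.39, 34.81)

t-interval (σ unknown):
df = n - 1 = 32
t* = 1.694 for 90% confidence

Margin of error = t* · s/√n = 1.694 · 19.35/√33 = 5.71

CI: (23.39, 34.81)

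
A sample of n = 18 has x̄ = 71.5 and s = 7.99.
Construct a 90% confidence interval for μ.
(68.22, 74.78)

t-interval (σ unknown):
df = n - 1 = 17
t* = 1.740 for 90% confidence

Margin of error = t* · s/√n = 1.740 · 7.99/√18 = 3.28

CI: (68.22, 74.78)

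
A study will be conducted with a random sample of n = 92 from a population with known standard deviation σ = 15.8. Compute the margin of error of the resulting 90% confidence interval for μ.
Margin of error = 2.71

Margin of error = z* · σ/√n
= 1.645 · 15.8/√92
= 1.645 · 15.8/9.5917
= 2.71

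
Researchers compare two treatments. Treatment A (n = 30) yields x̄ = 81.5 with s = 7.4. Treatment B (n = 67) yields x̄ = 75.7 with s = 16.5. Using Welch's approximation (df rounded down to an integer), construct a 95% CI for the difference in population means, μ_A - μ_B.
(0.98, 10.62)

Difference: x̄₁ - x̄₂ = 5.80
SE = √(s₁²/n₁ + s₂²/n₂) = √(7.4²/30 + 16.5²/67) = 2.4267
df = 94.99 → 94 (Welch–Satterthwaite, rounded down)
t* = 1.986

CI: 5.80 ± 1.986 · 2.4267 = 5.80 ± 4.82 = (0.98, 10.62)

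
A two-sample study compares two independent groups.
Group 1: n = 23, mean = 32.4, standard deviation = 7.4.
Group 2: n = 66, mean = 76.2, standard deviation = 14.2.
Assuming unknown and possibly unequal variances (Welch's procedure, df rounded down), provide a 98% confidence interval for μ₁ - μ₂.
(-49.35, -38.25)

Difference: x̄₁ - x̄₂ = -43.80
SE = √(s₁²/n₁ + s₂²/n₂) = √(7.4²/23 + 14.2²/66) = 2.3315
df = 73.64 → 73 (Welch–Satterthwaite, rounded down)
t* = 2.379

CI: -43.80 ± 2.379 · 2.3315 = -43.80 ± 5.55 = (-49.35, -38.25)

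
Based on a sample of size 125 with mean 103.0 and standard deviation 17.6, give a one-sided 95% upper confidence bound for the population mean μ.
μ ≤ 105.61

Upper bound (one-sided):
t* = 1.657 (one-sided for 95%)
Upper bound = x̄ + t* · s/√n = 103.0 + 1.657 · 17.6/√125 = 105.61

We are 95% confident that μ ≤ 105.61.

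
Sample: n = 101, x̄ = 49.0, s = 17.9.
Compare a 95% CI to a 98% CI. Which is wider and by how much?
98% CI is wider by 1.35

df = 100
95% CI: t* = 1.984, (45.47, 52.53), width = 2 · t* · s/√n = 7.07
98% CI: t* = 2.364, (44.79, 53.21), width = 2 · t* · s/√n = 8.42

The 98% CI is wider by 8.42 - 7.07 = 1.35.
Higher confidence requires a wider interval.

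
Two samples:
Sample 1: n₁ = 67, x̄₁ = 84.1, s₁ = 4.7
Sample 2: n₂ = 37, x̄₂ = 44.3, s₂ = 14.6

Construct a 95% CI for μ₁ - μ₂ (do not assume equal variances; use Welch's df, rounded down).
(34.81, 44.79)

Difference: x̄₁ - x̄₂ = 39.80
SE = √(s₁²/n₁ + s₂²/n₂) = √(4.7²/67 + 14.6²/37) = 2.4680
df = 40.17 → 40 (Welch–Satterthwaite, rounded down)
t* = 2.021

CI: 39.80 ± 2.021 · 2.4680 = 39.80 ± 4.99 = (34.81, 44.79)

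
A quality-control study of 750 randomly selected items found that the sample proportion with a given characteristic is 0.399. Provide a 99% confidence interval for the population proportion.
(0.353, 0.445)

Proportion CI:
SE = √(p̂(1-p̂)/n) = √(0.399 · 0.601 / 750) = 0.01788

z* = 2.576
Margin = z* · SE = 2.576 · 0.01788 = 0.0461

CI: 0.399 ± 0.0461 = (0.353, 0.445)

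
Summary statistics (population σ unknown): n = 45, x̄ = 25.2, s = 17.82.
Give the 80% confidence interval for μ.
(21.74, 28.66)

t-interval (σ unknown):
df = n - 1 = 44
t* = 1.301 for 80% confidence

Margin of error = t* · s/√n = 1.301 · 17.82/√45 = 3.46

CI: (21.74, 28.66)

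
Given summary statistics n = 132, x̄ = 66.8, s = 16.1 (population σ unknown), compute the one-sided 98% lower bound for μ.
μ ≥ 63.89

Lower bound (one-sided):
t* = 2.074 (one-sided for 98%)
Lower bound = x̄ - t* · s/√n = 66.8 - 2.074 · 16.1/√132 = 63.89

We are 98% confident that μ ≥ 63.89.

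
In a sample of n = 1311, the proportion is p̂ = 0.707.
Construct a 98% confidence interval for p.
(0.678, 0.736)

Proportion CI:
SE = √(p̂(1-p̂)/n) = √(0.707 · 0.293 / 1311) = 0.01257

z* = 2.326
Margin = z* · SE = 2.326 · 0.01257 = 0.0292

CI: 0.707 ± 0.0292 = (0.678, 0.736)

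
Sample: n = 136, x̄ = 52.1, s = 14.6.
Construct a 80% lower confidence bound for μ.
μ ≥ 51.04

Lower bound (one-sided):
t* = 0.844 (one-sided for 80%)
Lower bound = x̄ - t* · s/√n = 52.1 - 0.844 · 14.6/√136 = 51.04

We are 80% confident that μ ≥ 51.04.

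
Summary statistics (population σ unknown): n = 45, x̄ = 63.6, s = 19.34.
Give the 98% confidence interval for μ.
(56.64, 70.56)

t-interval (σ unknown):
df = n - 1 = 44
t* = 2.414 for 98% confidence

Margin of error = t* · s/√n = 2.414 · 19.34/√45 = 6.96

CI: (56.64, 70.56)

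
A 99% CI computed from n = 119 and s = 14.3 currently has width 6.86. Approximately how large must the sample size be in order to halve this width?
n ≈ 476

CI width ∝ 1/√n
To reduce width by factor 2, need √n to grow by 2 → need 2² = 4 times as many samples.

Current: n = 119, width = 6.86
New: n = 476, width ≈ 3.39

Width reduced by factor of 6.86/3.39 = 2.02.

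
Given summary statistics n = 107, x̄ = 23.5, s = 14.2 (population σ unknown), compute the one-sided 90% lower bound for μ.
μ ≥ 21.73

Lower bound (one-sided):
t* = 1.290 (one-sided for 90%)
Lower bound = x̄ - t* · s/√n = 23.5 - 1.290 · 14.2/√107 = 21.73

We are 90% confident that μ ≥ 21.73.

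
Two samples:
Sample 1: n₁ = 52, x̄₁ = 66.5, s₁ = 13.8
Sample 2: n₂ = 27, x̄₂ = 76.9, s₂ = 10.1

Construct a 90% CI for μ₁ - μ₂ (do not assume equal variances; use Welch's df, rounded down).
(-14.95, -5.85)

Difference: x̄₁ - x̄₂ = -10.40
SE = √(s₁²/n₁ + s₂²/n₂) = √(13.8²/52 + 10.1²/27) = 2.7277
df = 68.18 → 68 (Welch–Satterthwaite, rounded down)
t* = 1.668

CI: -10.40 ± 1.668 · 2.7277 = -10.40 ± 4.55 = (-14.95, -5.85)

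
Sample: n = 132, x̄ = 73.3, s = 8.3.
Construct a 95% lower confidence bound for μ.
μ ≥ 72.10

Lower bound (one-sided):
t* = 1.657 (one-sided for 95%)
Lower bound = x̄ - t* · s/√n = 73.3 - 1.657 · 8.3/√132 = 72.10

We are 95% confident that μ ≥ 72.10.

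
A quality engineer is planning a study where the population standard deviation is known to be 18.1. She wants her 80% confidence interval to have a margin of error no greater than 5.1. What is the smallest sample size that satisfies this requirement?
n ≥ 21

For margin E ≤ 5.1:
n ≥ (z* · σ / E)²
n ≥ (1.282 · 18.1 / 5.1)²
n ≥ 20.70

Minimum n = 21 (rounding up)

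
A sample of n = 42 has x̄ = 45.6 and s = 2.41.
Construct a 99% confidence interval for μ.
(44.60, 46.60)

t-interval (σ unknown):
df = n - 1 = 41
t* = 2.701 for 99% confidence

Margin of error = t* · s/√n = 2.701 · 2.41/√42 = 1.00

CI: (44.60, 46.60)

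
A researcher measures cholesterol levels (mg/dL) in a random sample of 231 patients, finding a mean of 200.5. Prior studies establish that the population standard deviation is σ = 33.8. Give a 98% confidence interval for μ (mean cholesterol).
(195.33, 205.67)

z-interval (σ known):
z* = 2.326 for 98% confidence

Margin of error = z* · σ/√n = 2.326 · 33.8/√231 = 5.17

CI: (200.5 - 5.17, 200.5 + 5.17) = (195.33, 205.67)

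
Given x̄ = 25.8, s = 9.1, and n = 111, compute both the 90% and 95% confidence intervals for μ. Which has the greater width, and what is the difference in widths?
95% CI is wider by 0.55

df = 110
90% CI: t* = 1.659, (24.37, 27.23), width = 2 · t* · s/√n = 2.87
95% CI: t* = 1.982, (24.09, 27.51), width = 2 · t* · s/√n = 3.42

The 95% CI is wider by 3.42 - 2.87 = 0.55.
Higher confidence requires a wider interval.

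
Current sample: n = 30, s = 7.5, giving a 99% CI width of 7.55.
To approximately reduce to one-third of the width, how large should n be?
n ≈ 270

CI width ∝ 1/√n
To reduce width by factor 3, need √n to grow by 3 → need 3² = 9 times as many samples.

Current: n = 30, width = 7.55
New: n = 270, width ≈ 2.37

Width reduced by factor of 7.55/2.37 = 3.19.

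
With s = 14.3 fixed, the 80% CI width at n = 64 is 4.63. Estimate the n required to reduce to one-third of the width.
n ≈ 576

CI width ∝ 1/√n
To reduce width by factor 3, need √n to grow by 3 → need 3² = 9 times as many samples.

Current: n = 64, width = 4.63
New: n = 576, width ≈ 1.53

Width reduced by factor of 4.63/1.53 = 3.03.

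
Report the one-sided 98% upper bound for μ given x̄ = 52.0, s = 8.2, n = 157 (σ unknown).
μ ≤ 53.36

Upper bound (one-sided):
t* = 2.071 (one-sided for 98%)
Upper bound = x̄ + t* · s/√n = 52.0 + 2.071 · 8.2/√157 = 53.36

We are 98% confident that μ ≤ 53.36.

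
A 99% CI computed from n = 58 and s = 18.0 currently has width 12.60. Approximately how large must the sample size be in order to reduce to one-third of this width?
n ≈ 522

CI width ∝ 1/√n
To reduce width by factor 3, need √n to grow by 3 → need 3² = 9 times as many samples.

Current: n = 58, width = 12.60
New: n = 522, width ≈ 4.07

Width reduced by factor of 12.60/4.07 = 3.10.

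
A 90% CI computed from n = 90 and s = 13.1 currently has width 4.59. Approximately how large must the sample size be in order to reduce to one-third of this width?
n ≈ 810

CI width ∝ 1/√n
To reduce width by factor 3, need √n to grow by 3 → need 3² = 9 times as many samples.

Current: n = 90, width = 4.59
New: n = 810, width ≈ 1.52

Width reduced by factor of 4.59/1.52 = 3.02.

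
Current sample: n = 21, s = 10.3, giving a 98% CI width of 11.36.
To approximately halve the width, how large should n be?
n ≈ 84

CI width ∝ 1/√n
To reduce width by factor 2, need √n to grow by 2 → need 2² = 4 times as many samples.

Current: n = 21, width = 11.36
New: n = 84, width ≈ 5.33

Width reduced by factor of 11.36/5.33 = 2.13.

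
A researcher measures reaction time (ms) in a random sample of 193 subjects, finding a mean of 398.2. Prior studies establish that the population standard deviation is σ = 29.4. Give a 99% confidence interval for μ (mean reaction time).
(392.75, 403.65)

z-interval (σ known):
z* = 2.576 for 99% confidence

Margin of error = z* · σ/√n = 2.576 · 29.4/√193 = 5.45

CI: (398.2 - 5.45, 398.2 + 5.45) = (392.75, 403.65)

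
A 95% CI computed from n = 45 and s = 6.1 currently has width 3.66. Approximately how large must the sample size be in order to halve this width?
n ≈ 180

CI width ∝ 1/√n
To reduce width by factor 2, need √n to grow by 2 → need 2² = 4 times as many samples.

Current: n = 45, width = 3.66
New: n = 180, width ≈ 1.79

Width reduced by factor of 3.66/1.79 = 2.04.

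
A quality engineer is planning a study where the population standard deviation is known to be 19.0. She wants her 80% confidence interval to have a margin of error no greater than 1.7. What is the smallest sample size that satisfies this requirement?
n ≥ 206

For margin E ≤ 1.7:
n ≥ (z* · σ / E)²
n ≥ (1.282 · 19.0 / 1.7)²
n ≥ 205.30

Minimum n = 206 (rounding up)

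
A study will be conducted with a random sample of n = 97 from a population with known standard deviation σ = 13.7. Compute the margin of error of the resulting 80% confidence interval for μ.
Margin of error = 1.78

Margin of error = z* · σ/√n
= 1.282 · 13.7/√97
= 1.282 · 13.7/9.8489
= 1.78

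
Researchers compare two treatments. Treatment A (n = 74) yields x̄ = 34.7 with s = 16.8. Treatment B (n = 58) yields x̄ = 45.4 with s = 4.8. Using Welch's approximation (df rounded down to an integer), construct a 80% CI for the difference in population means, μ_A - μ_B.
(-13.35, -8.05)

Difference: x̄₁ - x̄₂ = -10.70
SE = √(s₁²/n₁ + s₂²/n₂) = √(16.8²/74 + 4.8²/58) = 2.0521
df = 87.78 → 87 (Welch–Satterthwaite, rounded down)
t* = 1.291

CI: -10.70 ± 1.291 · 2.0521 = -10.70 ± 2.65 = (-13.35, -8.05)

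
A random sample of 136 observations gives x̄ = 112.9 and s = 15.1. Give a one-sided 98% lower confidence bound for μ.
μ ≥ 110.21

Lower bound (one-sided):
t* = 2.074 (one-sided for 98%)
Lower bound = x̄ - t* · s/√n = 112.9 - 2.074 · 15.1/√136 = 110.21

We are 98% confident that μ ≥ 110.21.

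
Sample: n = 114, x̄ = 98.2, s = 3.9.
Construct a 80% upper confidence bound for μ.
μ ≤ 98.51

Upper bound (one-sided):
t* = 0.845 (one-sided for 80%)
Upper bound = x̄ + t* · s/√n = 98.2 + 0.845 · 3.9/√114 = 98.51

We are 80% confident that μ ≤ 98.51.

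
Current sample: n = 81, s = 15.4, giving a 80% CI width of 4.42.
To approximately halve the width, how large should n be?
n ≈ 324

CI width ∝ 1/√n
To reduce width by factor 2, need √n to grow by 2 → need 2² = 4 times as many samples.

Current: n = 81, width = 4.42
New: n = 324, width ≈ 2.20

Width reduced by factor of 4.42/2.20 = 2.01.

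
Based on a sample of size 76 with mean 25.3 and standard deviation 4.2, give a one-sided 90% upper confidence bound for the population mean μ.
μ ≤ 25.92

Upper bound (one-sided):
t* = 1.293 (one-sided for 90%)
Upper bound = x̄ + t* · s/√n = 25.3 + 1.293 · 4.2/√76 = 25.92

We are 90% confident that μ ≤ 25.92.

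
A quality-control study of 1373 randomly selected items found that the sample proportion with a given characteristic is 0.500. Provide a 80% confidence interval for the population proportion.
(0.483, 0.517)

Proportion CI:
SE = √(p̂(1-p̂)/n) = √(0.500 · 0.500 / 1373) = 0.01349

z* = 1.282
Margin = z* · SE = 1.282 · 0.01349 = 0.0173

CI: 0.500 ± 0.0173 = (0.483, 0.517)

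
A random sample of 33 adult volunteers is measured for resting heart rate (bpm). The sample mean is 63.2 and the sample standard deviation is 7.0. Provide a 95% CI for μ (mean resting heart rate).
(60.72, 65.68)

t-interval (σ unknown):
df = n - 1 = 32
t* = 2.037 for 95% confidence

Margin of error = t* · s/√n = 2.037 · 7.0/√33 = 2.48

CI: (60.72, 65.68)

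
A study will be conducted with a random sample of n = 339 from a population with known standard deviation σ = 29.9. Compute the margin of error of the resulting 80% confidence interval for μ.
Margin of error = 2.08

Margin of error = z* · σ/√n
= 1.282 · 29.9/√339
= 1.282 · 29.9/18.4120
= 2.08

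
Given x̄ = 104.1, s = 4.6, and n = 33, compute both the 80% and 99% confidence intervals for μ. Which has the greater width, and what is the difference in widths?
99% CI is wider by 2.28

df = 32
80% CI: t* = 1.309, (103.05, 105.15), width = 2 · t* · s/√n = 2.10
99% CI: t* = 2.738, (101.91, 106.29), width = 2 · t* · s/√n = 4.38

The 99% CI is wider by 4.38 - 2.10 = 2.28.
Higher confidence requires a wider interval.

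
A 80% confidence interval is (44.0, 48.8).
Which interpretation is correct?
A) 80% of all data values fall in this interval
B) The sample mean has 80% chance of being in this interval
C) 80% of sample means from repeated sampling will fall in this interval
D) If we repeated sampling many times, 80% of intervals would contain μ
D

A) Wrong — a CI is about the parameter μ, not individual data values.
B) Wrong — x̄ is observed and sits in the interval by construction.
C) Wrong — coverage applies to intervals containing μ, not to future x̄ values.
D) Correct — this is the frequentist long-run coverage interpretation.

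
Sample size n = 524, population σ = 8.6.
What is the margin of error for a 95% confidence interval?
Margin of error = 0.74

Margin of error = z* · σ/√n
= 1.960 · 8.6/√524
= 1.960 · 8.6/22.8910
= 0.74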